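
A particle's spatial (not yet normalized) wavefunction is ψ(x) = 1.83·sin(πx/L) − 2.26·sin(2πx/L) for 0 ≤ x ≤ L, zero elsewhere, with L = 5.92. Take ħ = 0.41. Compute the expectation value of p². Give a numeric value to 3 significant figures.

0.133

p² ψ = −ħ² d²ψ/dx²; ⟨p²⟩ = −ħ² ∫ ψ*·ψ'' dx / ∫|ψ|² dx.
d²/dx² sin(jπx/L) = −(jπ/L)²·sin(jπx/L); on 0 ≤ x ≤ L, ∫sin²(jπx/L) dx = L/2 and ∫sin(jπx/L)·sin(lπx/L) dx = 0 for j ≠ l, so only diagonal terms survive in ∫|ψ|² and ∫ψ·ψ″; ∫ψ·ψ′ dx = [ψ²/2] between the walls = 0.
State is unnormalized: ∫|ψ|² dx = 25.031, and ∫ψ*·(−ħ² ψ'') dx = 3.3321, so ⟨p²⟩ = 3.3321 / 25.031.
⟨p²⟩ = 0.13312.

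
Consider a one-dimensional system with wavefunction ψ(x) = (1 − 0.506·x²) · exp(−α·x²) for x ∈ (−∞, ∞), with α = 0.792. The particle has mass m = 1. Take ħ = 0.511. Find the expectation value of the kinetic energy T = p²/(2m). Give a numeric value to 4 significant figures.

0.2046

T = −(ħ²/2m) d²/dx², so ⟨T⟩ = −(ħ²/2m) ∫ ψ*·ψ'' dx / ∫|ψ|² dx; with m = 1.
Expand each integrand as polynomial × e^(−2αx²) and use ∫x^(2j)·e^(−2αx²) dx = (2j−1)!!/(4α)^j · √(π/(2α)), odd powers → 0; here √(π/(2α)) = 1.4083. Differentiate with the product rule, d/dx e^(−αx²) = −2αx·e^(−αx²).
State is unnormalized: ∫|ψ|² dx = 1.0662, and ∫ψ*·(−ħ²/2m · ψ'') dx = 0.21815, so ⟨T⟩ = 0.21815 / 1.0662.
⟨T⟩ = 0.20460.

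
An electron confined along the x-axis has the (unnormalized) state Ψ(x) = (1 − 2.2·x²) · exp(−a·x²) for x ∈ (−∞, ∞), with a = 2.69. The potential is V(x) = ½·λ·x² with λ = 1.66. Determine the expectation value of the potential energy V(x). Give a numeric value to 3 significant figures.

⟨V⟩ = ∫ V(x)·|Ψ|² dx / ∫|Ψ|² dx.
Expand each integrand as polynomial × e^(−2ax²) and use ∫x^(2j)·e^(−2ax²) dx = (2j−1)!!/(4a)^j · √(π/(2a)), odd powers → 0; here √(π/(2a)) = 0.76416.
State is unnormalized: ∫|Ψ|² dx = 0.54751, and ∫Ψ*·V(x)·Ψ dx = 0.023596, so ⟨V⟩ = 0.023596 / 0.54751.
⟨V⟩ = 0.043096.

0.0431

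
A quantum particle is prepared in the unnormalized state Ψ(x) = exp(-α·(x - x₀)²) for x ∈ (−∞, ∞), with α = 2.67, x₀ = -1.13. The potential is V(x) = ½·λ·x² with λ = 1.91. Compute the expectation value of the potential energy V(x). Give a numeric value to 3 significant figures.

1.31

⟨V⟩ = ∫ V(x)·|Ψ|² dx / ∫|Ψ|² dx.
Gaussian moments (u = x − x₀): ∫u^(2j)·e^(−2αu²) du = (2j−1)!!/(4α)^j · √(π/(2α)), odd powers integrate to 0; here √(π/(2α)) = 0.76702.
State is unnormalized: ∫|Ψ|² dx = 0.76702, and ∫Ψ*·V(x)·Ψ dx = 1.0039, so ⟨V⟩ = 1.0039 / 0.76702.
⟨V⟩ = 1.3089.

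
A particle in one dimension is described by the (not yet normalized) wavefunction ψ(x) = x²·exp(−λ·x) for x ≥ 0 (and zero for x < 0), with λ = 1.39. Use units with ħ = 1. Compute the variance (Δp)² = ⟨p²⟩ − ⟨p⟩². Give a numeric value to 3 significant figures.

Compute ⟨p⟩ and ⟨p²⟩ separately; (Δp)² = ⟨p²⟩ − ⟨p⟩².
Differentiate x²·exp(−λ·x) with the product rule; every integrand then reduces to terms xʲ·e^(−2λx) on [0, ∞), with ∫₀^∞ xʲ·e^(−2λx) dx = j!/(2λ)^(j+1).
Normalization: ∫|ψ|² dx = 0.14454.
⟨p⟩ = 0.0000 and ⟨p²⟩ = 0.64403.
(Δp)² = 0.64403 − (0.0000)² = 0.64403.

0.644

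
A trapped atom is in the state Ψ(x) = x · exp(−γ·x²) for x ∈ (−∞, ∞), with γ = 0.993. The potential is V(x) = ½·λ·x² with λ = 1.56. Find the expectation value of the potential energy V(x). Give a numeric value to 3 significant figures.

0.589

⟨V⟩ = ∫ V(x)·|Ψ|² dx / ∫|Ψ|² dx.
Expand each integrand as polynomial × e^(−2γx²) and use ∫x^(2j)·e^(−2γx²) dx = (2j−1)!!/(4γ)^j · √(π/(2γ)), odd powers → 0; here √(π/(2γ)) = 1.2577.
State is unnormalized: ∫|Ψ|² dx = 0.31665, and ∫Ψ*·V(x)·Ψ dx = 0.18654, so ⟨V⟩ = 0.18654 / 0.31665.
⟨V⟩ = 0.58912.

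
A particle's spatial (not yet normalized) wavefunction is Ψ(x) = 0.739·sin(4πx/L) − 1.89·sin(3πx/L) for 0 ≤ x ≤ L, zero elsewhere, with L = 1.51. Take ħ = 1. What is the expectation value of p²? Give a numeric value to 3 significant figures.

43.0

p² Ψ = −ħ² d²Ψ/dx²; ⟨p²⟩ = −ħ² ∫ Ψ*·Ψ'' dx / ∫|Ψ|² dx.
d²/dx² sin(jπx/L) = −(jπ/L)²·sin(jπx/L); on 0 ≤ x ≤ L, ∫sin²(jπx/L) dx = L/2 and ∫sin(jπx/L)·sin(lπx/L) dx = 0 for j ≠ l, so only diagonal terms survive in ∫|Ψ|² and ∫Ψ·Ψ″; ∫Ψ·Ψ′ dx = [Ψ²/2] between the walls = 0.
State is unnormalized: ∫|Ψ|² dx = 3.1093, and ∫Ψ*·(−ħ² Ψ'') dx = 133.62, so ⟨p²⟩ = 133.62 / 3.1093.
⟨p²⟩ = 42.975.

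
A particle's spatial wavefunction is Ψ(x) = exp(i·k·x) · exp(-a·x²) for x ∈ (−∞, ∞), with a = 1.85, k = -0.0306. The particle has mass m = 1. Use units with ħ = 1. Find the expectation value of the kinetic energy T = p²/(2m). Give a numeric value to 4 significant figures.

T = −(ħ²/2m) d²/dx², so ⟨T⟩ = −(ħ²/2m) ∫ Ψ*·Ψ'' dx / ∫|Ψ|² dx; with m = 1.
Gaussian moments: ∫x^(2j)·e^(−2ax²) dx = (2j−1)!!/(4a)^j · √(π/(2a)), odd powers integrate to 0; here √(π/(2a)) = 0.92145. Derivatives: Ψ′ = (ik − 2ax)·Ψ, Ψ″ = ((ik − 2ax)² − 2a)·Ψ; the odd-in-x pieces drop out.
State is unnormalized: ∫|Ψ|² dx = 0.92145, and ∫Ψ*·(−ħ²/2m · Ψ'') dx = 0.85278, so ⟨T⟩ = 0.85278 / 0.92145.
⟨T⟩ = 0.92547.

0.9255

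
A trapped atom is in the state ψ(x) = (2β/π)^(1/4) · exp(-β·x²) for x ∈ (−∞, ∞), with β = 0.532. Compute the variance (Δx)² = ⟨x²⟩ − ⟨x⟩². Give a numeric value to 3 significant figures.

Compute ⟨x⟩ and ⟨x²⟩ separately, then (Δx)² = ⟨x²⟩ − ⟨x⟩².
Gaussian moments: ∫x^(2j)·e^(−2βx²) dx = (2j−1)!!/(4β)^j · √(π/(2β)), odd powers integrate to 0; here √(π/(2β)) = 1.7183.
⟨x⟩ = 0.0000 and ⟨x²⟩ = 0.46992.
(Δx)² = 0.46992 − (0.0000)² = 0.46992.

0.470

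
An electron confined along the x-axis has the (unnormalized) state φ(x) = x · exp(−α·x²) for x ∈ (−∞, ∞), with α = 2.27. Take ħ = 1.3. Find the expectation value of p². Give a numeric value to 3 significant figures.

p² φ = −ħ² d²φ/dx²; ⟨p²⟩ = −ħ² ∫ φ*·φ'' dx / ∫|φ|² dx.
Expand each integrand as polynomial × e^(−2αx²) and use ∫x^(2j)·e^(−2αx²) dx = (2j−1)!!/(4α)^j · √(π/(2α)), odd powers → 0; here √(π/(2α)) = 0.83185. Differentiate with the product rule, d/dx e^(−αx²) = −2αx·e^(−αx²).
State is unnormalized: ∫|φ|² dx = 0.091614, and ∫φ*·(−ħ² φ'') dx = 1.0544, so ⟨p²⟩ = 1.0544 / 0.091614.
⟨p²⟩ = 11.509.

11.5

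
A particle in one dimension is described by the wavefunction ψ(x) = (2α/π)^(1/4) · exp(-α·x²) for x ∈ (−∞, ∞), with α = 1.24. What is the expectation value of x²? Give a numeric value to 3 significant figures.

⟨x²⟩ = ∫ x²·|ψ|² dx (integrals over the domain).
Gaussian moments: ∫x^(2j)·e^(−2αx²) dx = (2j−1)!!/(4α)^j · √(π/(2α)), odd powers integrate to 0; here √(π/(2α)) = 1.1255.
⟨x²⟩ = 0.20161.

0.202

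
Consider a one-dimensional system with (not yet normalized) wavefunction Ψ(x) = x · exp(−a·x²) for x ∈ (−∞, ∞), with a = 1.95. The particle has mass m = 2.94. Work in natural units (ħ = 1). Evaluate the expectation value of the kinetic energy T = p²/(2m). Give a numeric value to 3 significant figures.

T = −(ħ²/2m) d²/dx², so ⟨T⟩ = −(ħ²/2m) ∫ Ψ*·Ψ'' dx / ∫|Ψ|² dx; with m = 2.94.
Expand each integrand as polynomial × e^(−2ax²) and use ∫x^(2j)·e^(−2ax²) dx = (2j−1)!!/(4a)^j · √(π/(2a)), odd powers → 0; here √(π/(2a)) = 0.89752. Differentiate with the product rule, d/dx e^(−ax²) = −2ax·e^(−ax²).
State is unnormalized: ∫|Ψ|² dx = 0.11507, and ∫Ψ*·(−ħ²/2m · Ψ'') dx = 0.11448, so ⟨T⟩ = 0.11448 / 0.11507.
⟨T⟩ = 0.99490.

0.995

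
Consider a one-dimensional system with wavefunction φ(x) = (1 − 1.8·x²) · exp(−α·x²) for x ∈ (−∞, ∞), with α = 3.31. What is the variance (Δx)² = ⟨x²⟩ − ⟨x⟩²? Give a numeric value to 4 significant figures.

Compute ⟨x⟩ and ⟨x²⟩ separately, then (Δx)² = ⟨x²⟩ − ⟨x⟩².
Expand each integrand as polynomial × e^(−2αx²) and use ∫x^(2j)·e^(−2αx²) dx = (2j−1)!!/(4α)^j · √(π/(2α)), odd powers → 0; here √(π/(2α)) = 0.68888.
Normalization: ∫|φ|² dx = 0.53977.
⟨x⟩ = 0.0000 and ⟨x²⟩ = 0.044489.
(Δx)² = 0.044489 − (0.0000)² = 0.044489.

0.04449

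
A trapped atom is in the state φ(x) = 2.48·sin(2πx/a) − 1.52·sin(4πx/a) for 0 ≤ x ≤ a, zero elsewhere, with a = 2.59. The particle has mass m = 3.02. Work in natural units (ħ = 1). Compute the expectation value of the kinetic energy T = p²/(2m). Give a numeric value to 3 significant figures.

T = −(ħ²/2m) d²/dx², so ⟨T⟩ = −(ħ²/2m) ∫ φ*·φ'' dx / ∫|φ|² dx; with m = 3.02.
d²/dx² sin(jπx/a) = −(jπ/a)²·sin(jπx/a); on 0 ≤ x ≤ a, ∫sin²(jπx/a) dx = a/2 and ∫sin(jπx/a)·sin(lπx/a) dx = 0 for j ≠ l, so only diagonal terms survive in ∫|φ|² and ∫φ·φ″; ∫φ·φ′ dx = [φ²/2] between the walls = 0.
State is unnormalized: ∫|φ|² dx = 10.957, and ∫φ*·(−ħ²/2m · φ'') dx = 19.422, so ⟨T⟩ = 19.422 / 10.957.
⟨T⟩ = 1.7726.

1.77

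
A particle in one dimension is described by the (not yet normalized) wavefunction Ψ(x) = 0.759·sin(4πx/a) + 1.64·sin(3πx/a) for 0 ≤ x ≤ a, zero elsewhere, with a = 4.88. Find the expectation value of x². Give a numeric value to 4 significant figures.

4.211

⟨x²⟩ = ∫ x²·|Ψ|² dx / ∫|Ψ|² dx (integrals over the domain).
On 0 ≤ x ≤ a (j ≠ l): ∫sin²(jπx/a) dx = a/2, ∫sin(jπx/a)·sin(lπx/a) dx = 0; diagonal moments ∫x·sin²(jπx/a) dx = a²/4, ∫x²·sin²(jπx/a) dx = a³·(1/6 − 1/(4j²π²)); cross terms ∫x·sin(jπx/a)·sin(lπx/a) dx = 0 for j + l even and −4jla²/(π²(j² − l²)²) for j + l odd, ∫x²·sin(jπx/a)·sin(lπx/a) dx = (−1)^(j+l)·4jla³/(π²(j² − l²)²); higher powers the same way via product-to-sum and parts.
State is unnormalized: ∫|Ψ|² dx = 7.9683, and ∫Ψ*·x²·Ψ dx = 33.552, so ⟨x²⟩ = 33.552 / 7.9683.
⟨x²⟩ = 4.2107.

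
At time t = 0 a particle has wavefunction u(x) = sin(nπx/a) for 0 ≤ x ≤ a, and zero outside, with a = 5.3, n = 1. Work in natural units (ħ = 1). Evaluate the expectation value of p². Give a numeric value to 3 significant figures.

0.351

p² u = −ħ² d²u/dx²; ⟨p²⟩ = −ħ² ∫ u*·u'' dx / ∫|u|² dx.
d/dx sin(nπx/a) = (nπ/a)·cos(nπx/a) and d²/dx² sin(nπx/a) = −(nπ/a)²·sin(nπx/a); on 0 ≤ x ≤ a, ∫sin²(nπx/a) dx = a/2 and ∫sin(nπx/a)·cos(nπx/a) dx = 0.
State is unnormalized: ∫|u|² dx = 2.6500, and ∫u*·(−ħ² u'') dx = 0.93109, so ⟨p²⟩ = 0.93109 / 2.6500.
⟨p²⟩ = 0.35136.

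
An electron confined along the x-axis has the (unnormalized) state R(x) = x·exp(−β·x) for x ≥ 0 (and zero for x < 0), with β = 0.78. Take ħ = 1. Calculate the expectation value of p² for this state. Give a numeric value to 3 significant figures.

0.608

p² R = −ħ² d²R/dx²; ⟨p²⟩ = −ħ² ∫ R*·R'' dx / ∫|R|² dx.
Differentiate x·exp(−β·x) with the product rule; every integrand then reduces to terms xʲ·e^(−2βx) on [0, ∞), with ∫₀^∞ xʲ·e^(−2βx) dx = j!/(2β)^(j+1).
State is unnormalized: ∫|R|² dx = 0.52681, and ∫R*·(−ħ² R'') dx = 0.32051, so ⟨p²⟩ = 0.32051 / 0.52681.
⟨p²⟩ = 0.60840.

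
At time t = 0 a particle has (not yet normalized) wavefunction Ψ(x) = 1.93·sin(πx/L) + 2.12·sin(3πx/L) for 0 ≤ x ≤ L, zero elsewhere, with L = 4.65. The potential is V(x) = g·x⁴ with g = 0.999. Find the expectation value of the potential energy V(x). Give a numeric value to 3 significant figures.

⟨V⟩ = ∫ V(x)·|Ψ|² dx / ∫|Ψ|² dx.
On 0 ≤ x ≤ L (j ≠ l): ∫sin²(jπx/L) dx = L/2, ∫sin(jπx/L)·sin(lπx/L) dx = 0; diagonal moments ∫x·sin²(jπx/L) dx = L²/4, ∫x²·sin²(jπx/L) dx = L³·(1/6 − 1/(4j²π²)); cross terms ∫x·sin(jπx/L)·sin(lπx/L) dx = 0 for j + l even and −4jlL²/(π²(j² − l²)²) for j + l odd, ∫x²·sin(jπx/L)·sin(lπx/L) dx = (−1)^(j+l)·4jlL³/(π²(j² − l²)²); higher powers the same way via product-to-sum and parts.
State is unnormalized: ∫|Ψ|² dx = 19.110, and ∫Ψ*·V(x)·Ψ dx = 1930.5, so ⟨V⟩ = 1930.5 / 19.110.
⟨V⟩ = 101.02.

101.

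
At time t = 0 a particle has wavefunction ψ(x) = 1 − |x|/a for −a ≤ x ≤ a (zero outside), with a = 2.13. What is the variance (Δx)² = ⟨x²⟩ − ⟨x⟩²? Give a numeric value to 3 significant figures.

0.454

Compute ⟨x⟩ and ⟨x²⟩ separately, then (Δx)² = ⟨x²⟩ − ⟨x⟩².
ψ is even, so ∫ over [−a, a] = 2∫₀ᵃ with ψ = 1 − x/a there: ∫₀ᵃ (1 − x/a)² dx = a/3, ∫₀ᵃ x²(1 − x/a)² dx = a³/30, ∫₀ᵃ x⁴(1 − x/a)² dx = a⁵/105.
Normalization: ∫|ψ|² dx = 1.4200.
⟨x⟩ = 0.0000 and ⟨x²⟩ = 0.45369.
(Δx)² = 0.45369 − (0.0000)² = 0.45369.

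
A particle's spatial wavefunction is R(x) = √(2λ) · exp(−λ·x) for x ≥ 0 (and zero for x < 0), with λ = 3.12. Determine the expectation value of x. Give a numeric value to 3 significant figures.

0.160

⟨x⟩ = ∫ x·|R|² dx (integrals over the domain).
Every integrand reduces to terms xʲ·e^(−2λx) on [0, ∞); use ∫₀^∞ xʲ·e^(−2λx) dx = j!/(2λ)^(j+1).
⟨x⟩ = 0.16026.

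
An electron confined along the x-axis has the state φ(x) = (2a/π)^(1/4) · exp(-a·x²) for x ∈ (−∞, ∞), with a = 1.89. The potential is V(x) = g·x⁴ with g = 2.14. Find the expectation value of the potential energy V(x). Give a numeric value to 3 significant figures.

0.112

⟨V⟩ = ∫ V(x)·|φ|² dx.
Gaussian moments: ∫x^(2j)·e^(−2ax²) dx = (2j−1)!!/(4a)^j · √(π/(2a)), odd powers integrate to 0; here √(π/(2a)) = 0.91165.
⟨V⟩ = 0.11233.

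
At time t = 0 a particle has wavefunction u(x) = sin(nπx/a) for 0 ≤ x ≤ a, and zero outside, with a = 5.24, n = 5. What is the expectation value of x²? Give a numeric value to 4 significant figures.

⟨x²⟩ = ∫ x²·|u|² dx / ∫|u|² dx (integrals over the domain).
With sin²θ = (1 − cos2θ)/2 on 0 ≤ x ≤ a: ∫sin²(nπx/a) dx = a/2, ∫x·sin²(nπx/a) dx = a²/4, ∫x²·sin²(nπx/a) dx = a³·(1/6 − 1/(4n²π²)); higher powers xᵏ the same way, integrating xᵏ·cos(2nπx/a) by parts.
State is unnormalized: ∫|u|² dx = 2.6200, and ∫u*·x²·u dx = 23.834, so ⟨x²⟩ = 23.834 / 2.6200.
⟨x²⟩ = 9.0969.

9.097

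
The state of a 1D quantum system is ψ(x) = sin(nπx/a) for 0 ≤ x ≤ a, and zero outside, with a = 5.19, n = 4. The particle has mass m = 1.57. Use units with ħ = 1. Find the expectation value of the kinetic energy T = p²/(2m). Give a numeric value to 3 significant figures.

T = −(ħ²/2m) d²/dx², so ⟨T⟩ = −(ħ²/2m) ∫ ψ*·ψ'' dx / ∫|ψ|² dx; with m = 1.57.
d/dx sin(nπx/a) = (nπ/a)·cos(nπx/a) and d²/dx² sin(nπx/a) = −(nπ/a)²·sin(nπx/a); on 0 ≤ x ≤ a, ∫sin²(nπx/a) dx = a/2 and ∫sin(nπx/a)·cos(nπx/a) dx = 0.
State is unnormalized: ∫|ψ|² dx = 2.5950, and ∫ψ*·(−ħ²/2m · ψ'') dx = 4.8450, so ⟨T⟩ = 4.8450 / 2.5950.
⟨T⟩ = 1.8670.

1.87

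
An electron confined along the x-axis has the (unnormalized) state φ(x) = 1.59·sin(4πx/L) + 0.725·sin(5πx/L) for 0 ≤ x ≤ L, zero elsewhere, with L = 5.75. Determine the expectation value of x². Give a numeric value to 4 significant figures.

5.927

⟨x²⟩ = ∫ x²·|φ|² dx / ∫|φ|² dx (integrals over the domain).
On 0 ≤ x ≤ L (j ≠ l): ∫sin²(jπx/L) dx = L/2, ∫sin(jπx/L)·sin(lπx/L) dx = 0; diagonal moments ∫x·sin²(jπx/L) dx = L²/4, ∫x²·sin²(jπx/L) dx = L³·(1/6 − 1/(4j²π²)); cross terms ∫x·sin(jπx/L)·sin(lπx/L) dx = 0 for j + l even and −4jlL²/(π²(j² − l²)²) for j + l odd, ∫x²·sin(jπx/L)·sin(lπx/L) dx = (−1)^(j+l)·4jlL³/(π²(j² − l²)²); higher powers the same way via product-to-sum and parts.
State is unnormalized: ∫|φ|² dx = 8.7795, and ∫φ*·x²·φ dx = 52.034, so ⟨x²⟩ = 52.034 / 8.7795.
⟨x²⟩ = 5.9268.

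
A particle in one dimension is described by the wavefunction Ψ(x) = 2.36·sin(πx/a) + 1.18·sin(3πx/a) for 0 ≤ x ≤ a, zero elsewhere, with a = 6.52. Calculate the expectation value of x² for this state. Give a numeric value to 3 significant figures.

⟨x²⟩ = ∫ x²·|Ψ|² dx / ∫|Ψ|² dx (integrals over the domain).
On 0 ≤ x ≤ a (j ≠ l): ∫sin²(jπx/a) dx = a/2, ∫sin(jπx/a)·sin(lπx/a) dx = 0; diagonal moments ∫x·sin²(jπx/a) dx = a²/4, ∫x²·sin²(jπx/a) dx = a³·(1/6 − 1/(4j²π²)); cross terms ∫x·sin(jπx/a)·sin(lπx/a) dx = 0 for j + l even and −4jla²/(π²(j² − l²)²) for j + l odd, ∫x²·sin(jπx/a)·sin(lπx/a) dx = (−1)^(j+l)·4jla³/(π²(j² − l²)²); higher powers the same way via product-to-sum and parts.
State is unnormalized: ∫|Ψ|² dx = 22.696, and ∫Ψ*·x²·Ψ dx = 310.75, so ⟨x²⟩ = 310.75 / 22.696.
⟨x²⟩ = 13.692.

13.7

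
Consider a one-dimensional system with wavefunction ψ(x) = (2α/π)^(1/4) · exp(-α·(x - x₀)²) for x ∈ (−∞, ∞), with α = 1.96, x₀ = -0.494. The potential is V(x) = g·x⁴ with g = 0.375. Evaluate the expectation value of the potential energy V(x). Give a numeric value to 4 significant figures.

0.1107

⟨V⟩ = ∫ V(x)·|ψ|² dx.
Gaussian moments (u = x − x₀): ∫u^(2j)·e^(−2αu²) du = (2j−1)!!/(4α)^j · √(π/(2α)), odd powers integrate to 0; here √(π/(2α)) = 0.89522.
⟨V⟩ = 0.11067.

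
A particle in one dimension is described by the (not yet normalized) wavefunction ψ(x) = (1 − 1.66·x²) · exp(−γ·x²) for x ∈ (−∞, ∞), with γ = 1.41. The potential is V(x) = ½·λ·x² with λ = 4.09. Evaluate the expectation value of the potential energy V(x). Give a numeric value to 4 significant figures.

0.2882

⟨V⟩ = ∫ V(x)·|ψ|² dx / ∫|ψ|² dx.
Expand each integrand as polynomial × e^(−2γx²) and use ∫x^(2j)·e^(−2γx²) dx = (2j−1)!!/(4γ)^j · √(π/(2γ)), odd powers → 0; here √(π/(2γ)) = 1.0555.
State is unnormalized: ∫|ψ|² dx = 0.70847, and ∫ψ*·V(x)·ψ dx = 0.20416, so ⟨V⟩ = 0.20416 / 0.70847.
⟨V⟩ = 0.28817.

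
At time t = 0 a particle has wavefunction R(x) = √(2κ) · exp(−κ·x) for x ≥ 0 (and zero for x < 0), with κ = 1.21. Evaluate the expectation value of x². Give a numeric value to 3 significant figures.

⟨x²⟩ = ∫ x²·|R|² dx (integrals over the domain).
Every integrand reduces to terms xʲ·e^(−2κx) on [0, ∞); use ∫₀^∞ xʲ·e^(−2κx) dx = j!/(2κ)^(j+1).
⟨x²⟩ = 0.34151.

0.342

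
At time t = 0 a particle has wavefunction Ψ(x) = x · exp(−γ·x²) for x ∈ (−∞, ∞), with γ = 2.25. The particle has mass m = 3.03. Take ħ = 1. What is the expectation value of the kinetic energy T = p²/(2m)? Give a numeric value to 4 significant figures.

1.114

T = −(ħ²/2m) d²/dx², so ⟨T⟩ = −(ħ²/2m) ∫ Ψ*·Ψ'' dx / ∫|Ψ|² dx; with m = 3.03.
Expand each integrand as polynomial × e^(−2γx²) and use ∫x^(2j)·e^(−2γx²) dx = (2j−1)!!/(4γ)^j · √(π/(2γ)), odd powers → 0; here √(π/(2γ)) = 0.83554. Differentiate with the product rule, d/dx e^(−γx²) = −2γx·e^(−γx²).
State is unnormalized: ∫|Ψ|² dx = 0.092838, and ∫Ψ*·(−ħ²/2m · Ψ'') dx = 0.10341, so ⟨T⟩ = 0.10341 / 0.092838.
⟨T⟩ = 1.1139.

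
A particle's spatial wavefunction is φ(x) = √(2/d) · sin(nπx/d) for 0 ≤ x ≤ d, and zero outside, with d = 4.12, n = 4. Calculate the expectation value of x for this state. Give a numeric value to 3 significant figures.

2.06

⟨x⟩ = ∫ x·|φ|² dx (integrals over the domain).
With sin²θ = (1 − cos2θ)/2 on 0 ≤ x ≤ d: ∫sin²(nπx/d) dx = d/2, ∫x·sin²(nπx/d) dx = d²/4, ∫x²·sin²(nπx/d) dx = d³·(1/6 − 1/(4n²π²)); higher powers xᵏ the same way, integrating xᵏ·cos(2nπx/d) by parts.
⟨x⟩ = 2.0600.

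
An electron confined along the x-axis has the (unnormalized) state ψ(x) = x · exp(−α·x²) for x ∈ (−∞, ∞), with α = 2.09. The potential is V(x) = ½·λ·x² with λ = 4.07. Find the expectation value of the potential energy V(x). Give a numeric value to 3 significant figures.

0.730

⟨V⟩ = ∫ V(x)·|ψ|² dx / ∫|ψ|² dx.
Expand each integrand as polynomial × e^(−2αx²) and use ∫x^(2j)·e^(−2αx²) dx = (2j−1)!!/(4α)^j · √(π/(2α)), odd powers → 0; here √(π/(2α)) = 0.86694.
State is unnormalized: ∫|ψ|² dx = 0.10370, and ∫ψ*·V(x)·ψ dx = 0.075729, so ⟨V⟩ = 0.075729 / 0.10370.
⟨V⟩ = 0.73026.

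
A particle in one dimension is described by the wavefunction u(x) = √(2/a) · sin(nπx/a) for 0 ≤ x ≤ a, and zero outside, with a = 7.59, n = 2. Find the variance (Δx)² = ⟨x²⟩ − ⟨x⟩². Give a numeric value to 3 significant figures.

4.07

Compute ⟨x⟩ and ⟨x²⟩ separately, then (Δx)² = ⟨x²⟩ − ⟨x⟩².
With sin²θ = (1 − cos2θ)/2 on 0 ≤ x ≤ a: ∫sin²(nπx/a) dx = a/2, ∫x·sin²(nπx/a) dx = a²/4, ∫x²·sin²(nπx/a) dx = a³·(1/6 − 1/(4n²π²)); higher powers xᵏ the same way, integrating xᵏ·cos(2nπx/a) by parts.
⟨x⟩ = 3.7950 and ⟨x²⟩ = 18.473.
(Δx)² = 18.473 − (3.7950)² = 4.0711.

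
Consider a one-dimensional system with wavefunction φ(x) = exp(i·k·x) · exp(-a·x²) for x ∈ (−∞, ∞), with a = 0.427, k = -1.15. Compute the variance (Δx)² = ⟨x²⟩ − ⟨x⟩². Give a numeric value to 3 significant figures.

Compute ⟨x⟩ and ⟨x²⟩ separately, then (Δx)² = ⟨x²⟩ − ⟨x⟩².
Gaussian moments: ∫x^(2j)·e^(−2ax²) dx = (2j−1)!!/(4a)^j · √(π/(2a)), odd powers integrate to 0; here √(π/(2a)) = 1.9180.
Normalization: ∫|φ|² dx = 1.9180.
⟨x⟩ = 0.0000 and ⟨x²⟩ = 0.58548.
(Δx)² = 0.58548 − (0.0000)² = 0.58548.

0.585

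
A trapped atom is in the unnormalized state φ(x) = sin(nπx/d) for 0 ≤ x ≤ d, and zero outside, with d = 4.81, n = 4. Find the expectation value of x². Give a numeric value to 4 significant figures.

⟨x²⟩ = ∫ x²·|φ|² dx / ∫|φ|² dx (integrals over the domain).
With sin²θ = (1 − cos2θ)/2 on 0 ≤ x ≤ d: ∫sin²(nπx/d) dx = d/2, ∫x·sin²(nπx/d) dx = d²/4, ∫x²·sin²(nπx/d) dx = d³·(1/6 − 1/(4n²π²)); higher powers xᵏ the same way, integrating xᵏ·cos(2nπx/d) by parts.
State is unnormalized: ∫|φ|² dx = 2.4050, and ∫φ*·x²·φ dx = 18.371, so ⟨x²⟩ = 18.371 / 2.4050.
⟨x²⟩ = 7.6388.

7.639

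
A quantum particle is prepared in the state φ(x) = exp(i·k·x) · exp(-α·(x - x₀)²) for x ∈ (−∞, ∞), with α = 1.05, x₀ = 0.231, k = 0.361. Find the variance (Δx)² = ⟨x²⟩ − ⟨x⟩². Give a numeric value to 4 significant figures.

Compute ⟨x⟩ and ⟨x²⟩ separately, then (Δx)² = ⟨x²⟩ − ⟨x⟩².
Gaussian moments (u = x − x₀): ∫u^(2j)·e^(−2αu²) du = (2j−1)!!/(4α)^j · √(π/(2α)), odd powers integrate to 0; here √(π/(2α)) = 1.2231.
Normalization: ∫|φ|² dx = 1.2231.
⟨x⟩ = 0.23100 and ⟨x²⟩ = 0.29146.
(Δx)² = 0.29146 − (0.23100)² = 0.23810.

0.2381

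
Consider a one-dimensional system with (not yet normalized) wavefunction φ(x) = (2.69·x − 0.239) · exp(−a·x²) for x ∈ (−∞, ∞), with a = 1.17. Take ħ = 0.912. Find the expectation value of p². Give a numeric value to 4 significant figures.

2.850

p² φ = −ħ² d²φ/dx²; ⟨p²⟩ = −ħ² ∫ φ*·φ'' dx / ∫|φ|² dx.
Expand each integrand as polynomial × e^(−2ax²) and use ∫x^(2j)·e^(−2ax²) dx = (2j−1)!!/(4a)^j · √(π/(2a)), odd powers → 0; here √(π/(2a)) = 1.1587. Differentiate with the product rule, d/dx e^(−ax²) = −2ax·e^(−ax²).
State is unnormalized: ∫|φ|² dx = 1.8577, and ∫φ*·(−ħ² φ'') dx = 5.2947, so ⟨p²⟩ = 5.2947 / 1.8577.
⟨p²⟩ = 2.8501.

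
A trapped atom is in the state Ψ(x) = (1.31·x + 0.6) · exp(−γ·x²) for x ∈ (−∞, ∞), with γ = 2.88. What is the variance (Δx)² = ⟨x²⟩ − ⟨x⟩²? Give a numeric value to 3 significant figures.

Compute ⟨x⟩ and ⟨x²⟩ separately, then (Δx)² = ⟨x²⟩ − ⟨x⟩².
Expand each integrand as polynomial × e^(−2γx²) and use ∫x^(2j)·e^(−2γx²) dx = (2j−1)!!/(4γ)^j · √(π/(2γ)), odd powers → 0; here √(π/(2γ)) = 0.73852.
Normalization: ∫|Ψ|² dx = 0.37588.
⟨x⟩ = 0.26811 and ⟨x²⟩ = 0.13762.
(Δx)² = 0.13762 − (0.26811)² = 0.065737.

0.0657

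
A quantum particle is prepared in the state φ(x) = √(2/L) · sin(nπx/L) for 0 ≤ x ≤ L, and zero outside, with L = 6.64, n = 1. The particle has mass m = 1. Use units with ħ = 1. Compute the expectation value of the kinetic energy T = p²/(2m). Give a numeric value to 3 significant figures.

T = −(ħ²/2m) d²/dx², so ⟨T⟩ = −(ħ²/2m) ∫ φ*·φ'' dx; with m = 1.
d/dx sin(nπx/L) = (nπ/L)·cos(nπx/L) and d²/dx² sin(nπx/L) = −(nπ/L)²·sin(nπx/L); on 0 ≤ x ≤ L, ∫sin²(nπx/L) dx = L/2 and ∫sin(nπx/L)·cos(nπx/L) dx = 0.
⟨T⟩ = 0.11193.

0.112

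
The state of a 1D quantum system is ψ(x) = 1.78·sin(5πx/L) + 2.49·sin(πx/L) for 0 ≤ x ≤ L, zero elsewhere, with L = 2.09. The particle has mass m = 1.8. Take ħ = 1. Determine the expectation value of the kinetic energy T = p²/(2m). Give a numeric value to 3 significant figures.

T = −(ħ²/2m) d²/dx², so ⟨T⟩ = −(ħ²/2m) ∫ ψ*·ψ'' dx / ∫|ψ|² dx; with m = 1.8.
d²/dx² sin(jπx/L) = −(jπ/L)²·sin(jπx/L); on 0 ≤ x ≤ L, ∫sin²(jπx/L) dx = L/2 and ∫sin(jπx/L)·sin(lπx/L) dx = 0 for j ≠ l, so only diagonal terms survive in ∫|ψ|² and ∫ψ·ψ″; ∫ψ·ψ′ dx = [ψ²/2] between the walls = 0.
State is unnormalized: ∫|ψ|² dx = 9.7901, and ∫ψ*·(−ħ²/2m · ψ'') dx = 56.018, so ⟨T⟩ = 56.018 / 9.7901.
⟨T⟩ = 5.7219.

5.72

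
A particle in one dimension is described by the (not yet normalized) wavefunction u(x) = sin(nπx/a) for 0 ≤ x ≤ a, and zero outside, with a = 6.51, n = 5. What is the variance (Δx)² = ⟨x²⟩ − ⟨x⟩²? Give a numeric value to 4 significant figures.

Compute ⟨x⟩ and ⟨x²⟩ separately, then (Δx)² = ⟨x²⟩ − ⟨x⟩².
With sin²θ = (1 − cos2θ)/2 on 0 ≤ x ≤ a: ∫sin²(nπx/a) dx = a/2, ∫x·sin²(nπx/a) dx = a²/4, ∫x²·sin²(nπx/a) dx = a³·(1/6 − 1/(4n²π²)); higher powers xᵏ the same way, integrating xᵏ·cos(2nπx/a) by parts.
Normalization: ∫|u|² dx = 3.2550.
⟨x⟩ = 3.2550 and ⟨x²⟩ = 14.041.
(Δx)² = 14.041 − (3.2550)² = 3.4458.

3.446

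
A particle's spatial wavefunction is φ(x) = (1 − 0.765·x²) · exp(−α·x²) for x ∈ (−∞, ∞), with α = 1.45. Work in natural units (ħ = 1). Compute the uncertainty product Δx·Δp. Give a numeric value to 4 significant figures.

0.5116

Δx = √(⟨x²⟩−⟨x⟩²), Δp = √(⟨p²⟩−⟨p⟩²).
Expand each integrand as polynomial × e^(−2αx²) and use ∫x^(2j)·e^(−2αx²) dx = (2j−1)!!/(4α)^j · √(π/(2α)), odd powers → 0; here √(π/(2α)) = 1.0408. Differentiate with the product rule, d/dx e^(−αx²) = −2αx·e^(−αx²).
Normalization: ∫|φ|² dx = 0.82058.
⟨x⟩ = 0.0000, ⟨x²⟩ = 0.10269 ⇒ Δx = 0.32045.
⟨p⟩ = 0.0000, ⟨p²⟩ = 2.5483 ⇒ Δp = 1.5963.
Δx·Δp = 0.51155.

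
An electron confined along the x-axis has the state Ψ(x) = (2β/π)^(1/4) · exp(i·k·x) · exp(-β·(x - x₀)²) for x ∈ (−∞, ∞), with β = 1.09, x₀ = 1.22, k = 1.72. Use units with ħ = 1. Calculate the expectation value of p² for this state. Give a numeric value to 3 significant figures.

p² Ψ = −ħ² d²Ψ/dx²; ⟨p²⟩ = −ħ² ∫ Ψ*·Ψ'' dx.
Gaussian moments (u = x − x₀): ∫u^(2j)·e^(−2βu²) du = (2j−1)!!/(4β)^j · √(π/(2β)), odd powers integrate to 0; here √(π/(2β)) = 1.2005. Derivatives: Ψ′ = (ik − 2βu)·Ψ, Ψ″ = ((ik − 2βu)² − 2β)·Ψ; the odd-in-u pieces drop out.
⟨p²⟩ = 4.0484.

4.05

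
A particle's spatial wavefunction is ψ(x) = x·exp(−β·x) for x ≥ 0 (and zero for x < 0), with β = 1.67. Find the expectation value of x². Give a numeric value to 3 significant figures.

1.08

⟨x²⟩ = ∫ x²·|ψ|² dx / ∫|ψ|² dx (integrals over the domain).
Every integrand reduces to terms xʲ·e^(−2βx) on [0, ∞); use ∫₀^∞ xʲ·e^(−2βx) dx = j!/(2β)^(j+1).
State is unnormalized: ∫|ψ|² dx = 0.053677, and ∫ψ*·x²·ψ dx = 0.057740, so ⟨x²⟩ = 0.057740 / 0.053677.
⟨x²⟩ = 1.0757.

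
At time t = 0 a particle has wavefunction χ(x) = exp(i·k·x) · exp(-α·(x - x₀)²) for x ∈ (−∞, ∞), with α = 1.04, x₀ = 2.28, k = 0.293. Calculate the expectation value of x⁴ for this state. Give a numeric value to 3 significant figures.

⟨x⁴⟩ = ∫ x⁴·|χ|² dx / ∫|χ|² dx (integrals over the domain).
Gaussian moments (u = x − x₀): ∫u^(2j)·e^(−2αu²) du = (2j−1)!!/(4α)^j · √(π/(2α)), odd powers integrate to 0; here √(π/(2α)) = 1.2290.
State is unnormalized: ∫|χ|² dx = 1.2290, and ∫χ*·x⁴·χ dx = 42.639, so ⟨x⁴⟩ = 42.639 / 1.2290.
⟨x⁴⟩ = 34.694.

34.7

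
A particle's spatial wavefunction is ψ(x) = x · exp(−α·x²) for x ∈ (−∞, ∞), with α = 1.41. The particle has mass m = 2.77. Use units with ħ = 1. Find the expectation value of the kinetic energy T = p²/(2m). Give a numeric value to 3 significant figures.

T = −(ħ²/2m) d²/dx², so ⟨T⟩ = −(ħ²/2m) ∫ ψ*·ψ'' dx / ∫|ψ|² dx; with m = 2.77.
Expand each integrand as polynomial × e^(−2αx²) and use ∫x^(2j)·e^(−2αx²) dx = (2j−1)!!/(4α)^j · √(π/(2α)), odd powers → 0; here √(π/(2α)) = 1.0555. Differentiate with the product rule, d/dx e^(−αx²) = −2αx·e^(−αx²).
State is unnormalized: ∫|ψ|² dx = 0.18714, and ∫ψ*·(−ħ²/2m · ψ'') dx = 0.14289, so ⟨T⟩ = 0.14289 / 0.18714.
⟨T⟩ = 0.76354.

0.764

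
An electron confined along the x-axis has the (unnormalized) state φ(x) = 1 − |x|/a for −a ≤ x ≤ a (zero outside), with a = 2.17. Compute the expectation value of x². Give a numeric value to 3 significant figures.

0.471

⟨x²⟩ = ∫ x²·|φ|² dx / ∫|φ|² dx (integrals over the domain).
φ is even, so ∫ over [−a, a] = 2∫₀ᵃ with φ = 1 − x/a there: ∫₀ᵃ (1 − x/a)² dx = a/3, ∫₀ᵃ x²(1 − x/a)² dx = a³/30, ∫₀ᵃ x⁴(1 − x/a)² dx = a⁵/105.
State is unnormalized: ∫|φ|² dx = 1.4467, and ∫φ*·x²·φ dx = 0.68122, so ⟨x²⟩ = 0.68122 / 1.4467.
⟨x²⟩ = 0.47089.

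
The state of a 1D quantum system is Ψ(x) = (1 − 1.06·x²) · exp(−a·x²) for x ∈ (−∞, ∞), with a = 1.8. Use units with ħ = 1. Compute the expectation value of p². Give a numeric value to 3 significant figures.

p² Ψ = −ħ² d²Ψ/dx²; ⟨p²⟩ = −ħ² ∫ Ψ*·Ψ'' dx / ∫|Ψ|² dx.
Expand each integrand as polynomial × e^(−2ax²) and use ∫x^(2j)·e^(−2ax²) dx = (2j−1)!!/(4a)^j · √(π/(2a)), odd powers → 0; here √(π/(2a)) = 0.93417. Differentiate with the product rule, d/dx e^(−ax²) = −2ax·e^(−ax²).
State is unnormalized: ∫|Ψ|² dx = 0.71985, and ∫Ψ*·(−ħ² Ψ'') dx = 2.4317, so ⟨p²⟩ = 2.4317 / 0.71985.
⟨p²⟩ = 3.3781.

3.38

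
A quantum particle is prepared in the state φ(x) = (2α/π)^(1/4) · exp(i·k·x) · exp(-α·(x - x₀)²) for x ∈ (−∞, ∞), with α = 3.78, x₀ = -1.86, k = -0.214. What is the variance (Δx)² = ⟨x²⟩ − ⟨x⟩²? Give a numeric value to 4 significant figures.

0.06614

Compute ⟨x⟩ and ⟨x²⟩ separately, then (Δx)² = ⟨x²⟩ − ⟨x⟩².
Gaussian moments (u = x − x₀): ∫u^(2j)·e^(−2αu²) du = (2j−1)!!/(4α)^j · √(π/(2α)), odd powers integrate to 0; here √(π/(2α)) = 0.64464.
⟨x⟩ = -1.8600 and ⟨x²⟩ = 3.5257.
(Δx)² = 3.5257 − (-1.8600)² = 0.066138.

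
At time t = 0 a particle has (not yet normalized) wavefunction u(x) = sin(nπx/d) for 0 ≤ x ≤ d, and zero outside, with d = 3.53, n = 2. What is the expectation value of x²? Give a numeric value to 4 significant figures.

3.996

⟨x²⟩ = ∫ x²·|u|² dx / ∫|u|² dx (integrals over the domain).
With sin²θ = (1 − cos2θ)/2 on 0 ≤ x ≤ d: ∫sin²(nπx/d) dx = d/2, ∫x·sin²(nπx/d) dx = d²/4, ∫x²·sin²(nπx/d) dx = d³·(1/6 − 1/(4n²π²)); higher powers xᵏ the same way, integrating xᵏ·cos(2nπx/d) by parts.
State is unnormalized: ∫|u|² dx = 1.7650, and ∫u*·x²·u dx = 7.0526, so ⟨x²⟩ = 7.0526 / 1.7650.
⟨x²⟩ = 3.9958.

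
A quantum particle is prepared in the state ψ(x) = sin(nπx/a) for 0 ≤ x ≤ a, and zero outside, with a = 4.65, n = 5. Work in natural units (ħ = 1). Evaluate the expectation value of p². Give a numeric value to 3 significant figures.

p² ψ = −ħ² d²ψ/dx²; ⟨p²⟩ = −ħ² ∫ ψ*·ψ'' dx / ∫|ψ|² dx.
d/dx sin(nπx/a) = (nπ/a)·cos(nπx/a) and d²/dx² sin(nπx/a) = −(nπ/a)²·sin(nπx/a); on 0 ≤ x ≤ a, ∫sin²(nπx/a) dx = a/2 and ∫sin(nπx/a)·cos(nπx/a) dx = 0.
State is unnormalized: ∫|ψ|² dx = 2.3250, and ∫ψ*·(−ħ² ψ'') dx = 26.531, so ⟨p²⟩ = 26.531 / 2.3250.
⟨p²⟩ = 11.411.

11.4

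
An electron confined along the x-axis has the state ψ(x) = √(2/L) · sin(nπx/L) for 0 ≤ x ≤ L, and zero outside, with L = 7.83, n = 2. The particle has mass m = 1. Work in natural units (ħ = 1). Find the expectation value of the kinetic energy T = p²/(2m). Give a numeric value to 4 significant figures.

T = −(ħ²/2m) d²/dx², so ⟨T⟩ = −(ħ²/2m) ∫ ψ*·ψ'' dx; with m = 1.
d/dx sin(nπx/L) = (nπ/L)·cos(nπx/L) and d²/dx² sin(nπx/L) = −(nπ/L)²·sin(nπx/L); on 0 ≤ x ≤ L, ∫sin²(nπx/L) dx = L/2 and ∫sin(nπx/L)·cos(nπx/L) dx = 0.
⟨T⟩ = 0.32196.

0.3220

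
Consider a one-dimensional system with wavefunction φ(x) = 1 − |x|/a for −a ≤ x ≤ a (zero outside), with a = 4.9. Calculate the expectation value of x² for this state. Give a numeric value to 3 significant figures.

2.40

⟨x²⟩ = ∫ x²·|φ|² dx / ∫|φ|² dx (integrals over the domain).
φ is even, so ∫ over [−a, a] = 2∫₀ᵃ with φ = 1 − x/a there: ∫₀ᵃ (1 − x/a)² dx = a/3, ∫₀ᵃ x²(1 − x/a)² dx = a³/30, ∫₀ᵃ x⁴(1 − x/a)² dx = a⁵/105.
State is unnormalized: ∫|φ|² dx = 3.2667, and ∫φ*·x²·φ dx = 7.8433, so ⟨x²⟩ = 7.8433 / 3.2667.
⟨x²⟩ = 2.4010.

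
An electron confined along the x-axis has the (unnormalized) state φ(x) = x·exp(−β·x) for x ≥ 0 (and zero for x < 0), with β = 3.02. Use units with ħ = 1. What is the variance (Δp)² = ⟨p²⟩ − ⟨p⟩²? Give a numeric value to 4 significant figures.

Compute ⟨p⟩ and ⟨p²⟩ separately; (Δp)² = ⟨p²⟩ − ⟨p⟩².
Differentiate x·exp(−β·x) with the product rule; every integrand then reduces to terms xʲ·e^(−2βx) on [0, ∞), with ∫₀^∞ xʲ·e^(−2βx) dx = j!/(2β)^(j+1).
Normalization: ∫|φ|² dx = 0.0090765.
⟨p⟩ = 0.0000 and ⟨p²⟩ = 9.1204.
(Δp)² = 9.1204 − (0.0000)² = 9.1204.

9.120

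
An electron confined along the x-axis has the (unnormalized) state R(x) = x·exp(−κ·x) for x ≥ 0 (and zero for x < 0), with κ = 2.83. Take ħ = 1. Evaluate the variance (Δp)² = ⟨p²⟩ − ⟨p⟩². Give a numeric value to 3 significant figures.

8.01

Compute ⟨p⟩ and ⟨p²⟩ separately; (Δp)² = ⟨p²⟩ − ⟨p⟩².
Differentiate x·exp(−κ·x) with the product rule; every integrand then reduces to terms xʲ·e^(−2κx) on [0, ∞), with ∫₀^∞ xʲ·e^(−2κx) dx = j!/(2κ)^(j+1).
Normalization: ∫|R|² dx = 0.011030.
⟨p⟩ = 0.0000 and ⟨p²⟩ = 8.0089.
(Δp)² = 8.0089 − (0.0000)² = 8.0089.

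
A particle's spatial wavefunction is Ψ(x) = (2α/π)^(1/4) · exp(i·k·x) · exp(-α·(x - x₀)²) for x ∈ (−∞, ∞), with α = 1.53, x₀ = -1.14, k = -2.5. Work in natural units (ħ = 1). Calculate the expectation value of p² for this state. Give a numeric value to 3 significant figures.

p² Ψ = −ħ² d²Ψ/dx²; ⟨p²⟩ = −ħ² ∫ Ψ*·Ψ'' dx.
Gaussian moments (u = x − x₀): ∫u^(2j)·e^(−2αu²) du = (2j−1)!!/(4α)^j · √(π/(2α)), odd powers integrate to 0; here √(π/(2α)) = 1.0132. Derivatives: Ψ′ = (ik − 2αu)·Ψ, Ψ″ = ((ik − 2αu)² − 2α)·Ψ; the odd-in-u pieces drop out.
⟨p²⟩ = 7.7800.

7.78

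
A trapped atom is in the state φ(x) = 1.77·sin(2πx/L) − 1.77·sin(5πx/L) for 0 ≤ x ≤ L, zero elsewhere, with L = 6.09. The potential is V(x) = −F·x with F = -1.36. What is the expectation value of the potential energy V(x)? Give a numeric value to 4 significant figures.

4.293

⟨V⟩ = ∫ V(x)·|φ|² dx / ∫|φ|² dx.
On 0 ≤ x ≤ L (j ≠ l): ∫sin²(jπx/L) dx = L/2, ∫sin(jπx/L)·sin(lπx/L) dx = 0; diagonal moments ∫x·sin²(jπx/L) dx = L²/4, ∫x²·sin²(jπx/L) dx = L³·(1/6 − 1/(4j²π²)); cross terms ∫x·sin(jπx/L)·sin(lπx/L) dx = 0 for j + l even and −4jlL²/(π²(j² − l²)²) for j + l odd, ∫x²·sin(jπx/L)·sin(lπx/L) dx = (−1)^(j+l)·4jlL³/(π²(j² − l²)²); higher powers the same way via product-to-sum and parts.
State is unnormalized: ∫|φ|² dx = 19.079, and ∫φ*·V(x)·φ dx = 81.916, so ⟨V⟩ = 81.916 / 19.079.
⟨V⟩ = 4.2934.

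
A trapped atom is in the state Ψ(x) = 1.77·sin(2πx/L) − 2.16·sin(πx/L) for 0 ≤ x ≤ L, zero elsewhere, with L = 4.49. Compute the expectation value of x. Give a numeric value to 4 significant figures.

3.038

⟨x⟩ = ∫ x·|Ψ|² dx / ∫|Ψ|² dx (integrals over the domain).
On 0 ≤ x ≤ L (j ≠ l): ∫sin²(jπx/L) dx = L/2, ∫sin(jπx/L)·sin(lπx/L) dx = 0; diagonal moments ∫x·sin²(jπx/L) dx = L²/4, ∫x²·sin²(jπx/L) dx = L³·(1/6 − 1/(4j²π²)); cross terms ∫x·sin(jπx/L)·sin(lπx/L) dx = 0 for j + l even and −4jlL²/(π²(j² − l²)²) for j + l odd, ∫x²·sin(jπx/L)·sin(lπx/L) dx = (−1)^(j+l)·4jlL³/(π²(j² − l²)²); higher powers the same way via product-to-sum and parts.
State is unnormalized: ∫|Ψ|² dx = 17.508, and ∫Ψ*·x·Ψ dx = 53.188, so ⟨x⟩ = 53.188 / 17.508.
⟨x⟩ = 3.0380.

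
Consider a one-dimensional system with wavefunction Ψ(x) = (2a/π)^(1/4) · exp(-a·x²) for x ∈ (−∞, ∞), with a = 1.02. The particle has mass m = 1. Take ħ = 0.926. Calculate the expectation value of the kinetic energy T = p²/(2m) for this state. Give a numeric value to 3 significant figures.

0.437

T = −(ħ²/2m) d²/dx², so ⟨T⟩ = −(ħ²/2m) ∫ Ψ*·Ψ'' dx; with m = 1.
Gaussian moments: ∫x^(2j)·e^(−2ax²) dx = (2j−1)!!/(4a)^j · √(π/(2a)), odd powers integrate to 0; here √(π/(2a)) = 1.2410. Derivatives: d/dx e^(−ax²) = −2ax·e^(−ax²), d²/dx² e^(−ax²) = (4a²x² − 2a)·e^(−ax²).
⟨T⟩ = 0.43731.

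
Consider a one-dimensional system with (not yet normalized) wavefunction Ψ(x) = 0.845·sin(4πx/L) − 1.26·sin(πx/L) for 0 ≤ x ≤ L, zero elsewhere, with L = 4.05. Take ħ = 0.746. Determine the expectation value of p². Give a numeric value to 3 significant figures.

1.89

p² Ψ = −ħ² d²Ψ/dx²; ⟨p²⟩ = −ħ² ∫ Ψ*·Ψ'' dx / ∫|Ψ|² dx.
d²/dx² sin(jπx/L) = −(jπ/L)²·sin(jπx/L); on 0 ≤ x ≤ L, ∫sin²(jπx/L) dx = L/2 and ∫sin(jπx/L)·sin(lπx/L) dx = 0 for j ≠ l, so only diagonal terms survive in ∫|Ψ|² and ∫Ψ·Ψ″; ∫Ψ·Ψ′ dx = [Ψ²/2] between the walls = 0.
State is unnormalized: ∫|Ψ|² dx = 4.6608, and ∫Ψ*·(−ħ² Ψ'') dx = 8.8234, so ⟨p²⟩ = 8.8234 / 4.6608.
⟨p²⟩ = 1.8931.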